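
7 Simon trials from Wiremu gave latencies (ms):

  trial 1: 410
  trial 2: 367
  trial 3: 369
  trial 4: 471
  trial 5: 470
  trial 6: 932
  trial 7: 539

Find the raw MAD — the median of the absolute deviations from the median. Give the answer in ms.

69 ms

Sorted: 367, 369, 410, 470, 471, 539, 932 → median = 470
|x − 470|: 60, 103, 101, 1, 0, 462, 69
Sorted deviations: 0, 1, 60, 69, 101, 103, 462 → MAD = 69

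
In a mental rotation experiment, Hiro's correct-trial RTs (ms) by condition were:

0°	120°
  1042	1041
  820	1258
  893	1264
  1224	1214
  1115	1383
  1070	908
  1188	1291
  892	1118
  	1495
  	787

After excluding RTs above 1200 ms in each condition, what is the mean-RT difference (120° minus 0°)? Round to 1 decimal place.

-39.4 ms

0°: exclude 1224
120°: exclude 1258, 1264, 1214, 1383, 1291, 1495
M(0°) = 7020/7 = 1002.857
M(120°) = 3854/4 = 963.500
Difference = 963.500 − 1002.857 = -39.357 ms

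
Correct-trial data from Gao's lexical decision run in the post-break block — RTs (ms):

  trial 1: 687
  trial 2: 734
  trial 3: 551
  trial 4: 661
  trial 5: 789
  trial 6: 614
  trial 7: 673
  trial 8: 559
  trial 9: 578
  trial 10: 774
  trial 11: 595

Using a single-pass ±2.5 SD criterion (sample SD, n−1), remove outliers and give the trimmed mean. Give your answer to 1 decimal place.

655.9 ms

n = 11, ΣRT = 7215, M = 655.909
Σ(x−M)² = 70974.91; s = √(70974.91/10) = 84.247
Cutoffs: 655.909 ± 2.5·84.247 → [445.3, 866.5]
No RTs fall outside the cutoffs; all 11 retained. Mean = 7215/11 = 655.909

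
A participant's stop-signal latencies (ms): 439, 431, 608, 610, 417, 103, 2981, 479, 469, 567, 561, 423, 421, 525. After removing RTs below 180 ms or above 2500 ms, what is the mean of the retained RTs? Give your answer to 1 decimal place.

495.8 ms

Excluded: 103, 2981
Retained (n=12): Σ = 5950
Mean = 5950/12 = 495.8333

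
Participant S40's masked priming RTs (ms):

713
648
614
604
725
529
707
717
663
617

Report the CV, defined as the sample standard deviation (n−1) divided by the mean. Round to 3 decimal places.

0.097

n = 10, Σ = 6537, M = 653.7000
Σ(x−M)² = 36510.100; s = √(36510.100/9) = 63.6921
CV = 63.6921 / 653.7000 = 0.09743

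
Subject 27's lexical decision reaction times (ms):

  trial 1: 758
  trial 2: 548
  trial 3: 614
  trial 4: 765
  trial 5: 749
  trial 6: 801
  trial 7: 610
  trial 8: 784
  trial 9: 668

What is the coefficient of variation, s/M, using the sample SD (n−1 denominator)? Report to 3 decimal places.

0.131

n = 9, Σ = 6297, M = 699.6667
Σ(x−M)² = 66870.000; s = √(66870.000/8) = 91.4262
CV = 91.4262 / 699.6667 = 0.13067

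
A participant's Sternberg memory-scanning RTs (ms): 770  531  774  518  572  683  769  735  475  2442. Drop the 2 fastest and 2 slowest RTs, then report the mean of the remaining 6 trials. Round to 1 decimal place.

Sorted: 475, 518, 531, 572, 683, 735, 769, 770, 774, 2442
Drop lowest 2 (475, 518) and highest 2 (774, 2442)
Remaining (n=6): Σ = 4060, mean = 4060/6 = 676.667

676.7 ms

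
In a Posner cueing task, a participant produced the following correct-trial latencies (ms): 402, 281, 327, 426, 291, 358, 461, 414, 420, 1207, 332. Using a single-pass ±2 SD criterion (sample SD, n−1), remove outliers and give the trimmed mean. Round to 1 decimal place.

n = 11, ΣRT = 4919, M = 447.182
Σ(x−M)² = 669517.64; s = √(669517.64/10) = 258.750
Cutoffs: 447.182 ± 2·258.750 → [-70.3, 964.7]
Outside: 1207 → excluded.
Retained (n=10): Σ = 3712, mean = 3712/10 = 371.200

371.2 ms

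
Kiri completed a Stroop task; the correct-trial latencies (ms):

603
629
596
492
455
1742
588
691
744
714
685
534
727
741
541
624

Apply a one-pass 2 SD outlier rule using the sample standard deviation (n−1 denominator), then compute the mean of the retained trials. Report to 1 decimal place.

624.3 ms

n = 16, ΣRT = 11106, M = 694.125
Σ(x−M)² = 1289771.75; s = √(1289771.75/15) = 293.232
Cutoffs: 694.125 ± 2·293.232 → [107.7, 1280.6]
Outside: 1742 → excluded.
Retained (n=15): Σ = 9364, mean = 9364/15 = 624.267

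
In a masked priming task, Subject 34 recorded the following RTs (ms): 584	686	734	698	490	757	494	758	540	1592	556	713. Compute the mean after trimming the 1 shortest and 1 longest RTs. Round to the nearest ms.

652 ms

Sorted: 490, 494, 540, 556, 584, 686, 698, 713, 734, 757, 758, 1592
Drop lowest 1 (490) and highest 1 (1592)
Remaining (n=10): Σ = 6520, mean = 6520/10 = 652.000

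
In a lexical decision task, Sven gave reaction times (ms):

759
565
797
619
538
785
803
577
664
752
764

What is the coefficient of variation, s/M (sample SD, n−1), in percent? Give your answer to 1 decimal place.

n = 11, Σ = 7623, M = 693.0000
Σ(x−M)² = 104440.000; s = √(104440.000/10) = 102.1959
CV = 102.1959 / 693.0000 = 0.14747 = 14.747%

14.7%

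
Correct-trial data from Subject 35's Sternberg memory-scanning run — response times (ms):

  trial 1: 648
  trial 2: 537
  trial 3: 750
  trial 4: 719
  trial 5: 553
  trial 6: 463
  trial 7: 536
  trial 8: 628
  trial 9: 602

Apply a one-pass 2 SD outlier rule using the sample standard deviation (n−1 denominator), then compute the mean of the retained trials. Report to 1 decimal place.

604.0 ms

n = 9, ΣRT = 5436, M = 604.000
Σ(x−M)² = 68652.00; s = √(68652.00/8) = 92.636
Cutoffs: 604.000 ± 2·92.636 → [418.7, 789.3]
No RTs fall outside the cutoffs; all 9 retained. Mean = 5436/9 = 604.000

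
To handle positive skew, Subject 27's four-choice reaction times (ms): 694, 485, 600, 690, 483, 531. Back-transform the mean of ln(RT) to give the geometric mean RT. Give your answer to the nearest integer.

574 ms

ln(RT): 6.5425, 6.1841, 6.3969, 6.5367, 6.1800, 6.2748
Mean ln(RT) = 38.1150/6 = 6.35250
Geometric mean = exp(6.35250) = 573.93 ms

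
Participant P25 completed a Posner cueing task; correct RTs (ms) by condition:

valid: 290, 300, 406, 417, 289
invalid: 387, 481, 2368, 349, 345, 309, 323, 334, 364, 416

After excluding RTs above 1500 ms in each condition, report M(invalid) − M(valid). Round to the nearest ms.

27 ms

invalid: exclude 2368
M(valid) = 1702/5 = 340.400
M(invalid) = 3308/9 = 367.556
Difference = 367.556 − 340.400 = 27.156 ms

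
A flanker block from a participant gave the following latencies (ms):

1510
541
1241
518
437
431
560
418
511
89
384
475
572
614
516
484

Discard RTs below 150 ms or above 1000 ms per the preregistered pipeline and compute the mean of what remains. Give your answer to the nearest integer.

Excluded: 89, 1241, 1510
Retained (n=13): Σ = 6461
Mean = 6461/13 = 497.0000

497 ms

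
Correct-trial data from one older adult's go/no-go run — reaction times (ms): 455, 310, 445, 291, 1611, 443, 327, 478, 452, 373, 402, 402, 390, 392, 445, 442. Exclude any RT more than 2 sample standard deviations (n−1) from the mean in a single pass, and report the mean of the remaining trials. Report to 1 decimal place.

403.1 ms

n = 16, ΣRT = 7658, M = 478.625
Σ(x−M)² = 1413297.75; s = √(1413297.75/15) = 306.953
Cutoffs: 478.625 ± 2·306.953 → [-135.3, 1092.5]
Outside: 1611 → excluded.
Retained (n=15): Σ = 6047, mean = 6047/15 = 403.133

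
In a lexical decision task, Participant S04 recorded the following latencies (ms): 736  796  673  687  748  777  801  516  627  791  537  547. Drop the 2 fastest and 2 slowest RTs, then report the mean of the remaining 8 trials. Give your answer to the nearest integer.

Sorted: 516, 537, 547, 627, 673, 687, 736, 748, 777, 791, 796, 801
Drop lowest 2 (516, 537) and highest 2 (796, 801)
Remaining (n=8): Σ = 5586, mean = 5586/8 = 698.250

698 ms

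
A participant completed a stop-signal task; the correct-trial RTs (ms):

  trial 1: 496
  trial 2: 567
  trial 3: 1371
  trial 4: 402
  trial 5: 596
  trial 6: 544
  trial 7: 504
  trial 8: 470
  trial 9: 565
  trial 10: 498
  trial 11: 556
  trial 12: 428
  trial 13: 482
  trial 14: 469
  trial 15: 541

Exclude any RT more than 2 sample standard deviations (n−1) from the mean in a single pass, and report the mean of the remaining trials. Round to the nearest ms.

508 ms

n = 15, ΣRT = 8489, M = 565.933
Σ(x−M)² = 735124.93; s = √(735124.93/14) = 229.148
Cutoffs: 565.933 ± 2·229.148 → [107.6, 1024.2]
Outside: 1371 → excluded.
Retained (n=14): Σ = 7118, mean = 7118/14 = 508.429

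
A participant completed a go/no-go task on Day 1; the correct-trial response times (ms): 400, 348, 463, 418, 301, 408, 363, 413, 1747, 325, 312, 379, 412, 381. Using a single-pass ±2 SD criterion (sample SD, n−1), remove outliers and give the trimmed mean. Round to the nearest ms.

379 ms

n = 14, ΣRT = 6670, M = 476.429
Σ(x−M)² = 1765345.43; s = √(1765345.43/13) = 368.505
Cutoffs: 476.429 ± 2·368.505 → [-260.6, 1213.4]
Outside: 1747 → excluded.
Retained (n=13): Σ = 4923, mean = 4923/13 = 378.692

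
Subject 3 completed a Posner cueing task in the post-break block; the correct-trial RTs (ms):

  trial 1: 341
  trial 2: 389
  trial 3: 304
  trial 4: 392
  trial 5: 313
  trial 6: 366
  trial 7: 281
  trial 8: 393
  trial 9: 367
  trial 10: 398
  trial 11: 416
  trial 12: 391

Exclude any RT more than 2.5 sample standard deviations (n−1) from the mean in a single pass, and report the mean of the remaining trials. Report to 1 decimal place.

n = 12, ΣRT = 4351, M = 362.583
Σ(x−M)² = 20446.92; s = √(20446.92/11) = 43.114
Cutoffs: 362.583 ± 2.5·43.114 → [254.8, 470.4]
No RTs fall outside the cutoffs; all 12 retained. Mean = 4351/12 = 362.583

362.6 ms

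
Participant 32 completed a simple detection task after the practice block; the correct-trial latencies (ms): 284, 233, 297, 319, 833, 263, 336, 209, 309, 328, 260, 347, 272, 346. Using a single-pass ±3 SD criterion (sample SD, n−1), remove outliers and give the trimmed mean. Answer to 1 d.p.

n = 14, ΣRT = 4636, M = 331.143
Σ(x−M)² = 294145.71; s = √(294145.71/13) = 150.421
Cutoffs: 331.143 ± 3·150.421 → [-120.1, 782.4]
Outside: 833 → excluded.
Retained (n=13): Σ = 3803, mean = 3803/13 = 292.538

292.5 ms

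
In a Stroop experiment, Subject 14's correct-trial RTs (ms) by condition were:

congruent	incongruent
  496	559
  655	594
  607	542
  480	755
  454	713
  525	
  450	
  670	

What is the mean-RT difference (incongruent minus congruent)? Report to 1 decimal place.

90.5 ms

M(congruent) = 4337/8 = 542.125
M(incongruent) = 3163/5 = 632.600
Difference = 632.600 − 542.125 = 90.475 ms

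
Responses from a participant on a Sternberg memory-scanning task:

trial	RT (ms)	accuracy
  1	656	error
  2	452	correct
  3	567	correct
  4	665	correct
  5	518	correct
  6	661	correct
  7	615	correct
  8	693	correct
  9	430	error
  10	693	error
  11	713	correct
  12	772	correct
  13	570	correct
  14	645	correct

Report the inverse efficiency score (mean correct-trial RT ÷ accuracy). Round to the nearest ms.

795 ms

Correct trials (n=11): 452, 567, 665, 518, 661, 615, 693, 713, 772, 570, 645
Mean correct RT = 6871/11 = 624.6364 ms
Proportion correct = 11/14
IES = 624.6364 / (11/14) = 794.992 ms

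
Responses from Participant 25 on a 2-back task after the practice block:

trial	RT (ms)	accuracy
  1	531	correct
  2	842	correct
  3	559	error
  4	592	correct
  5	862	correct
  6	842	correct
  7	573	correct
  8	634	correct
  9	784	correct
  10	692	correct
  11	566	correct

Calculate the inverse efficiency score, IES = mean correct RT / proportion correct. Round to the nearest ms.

Correct trials (n=10): 531, 842, 592, 862, 842, 573, 634, 784, 692, 566
Mean correct RT = 6918/10 = 691.8000 ms
Proportion correct = 10/11
IES = 691.8000 / (10/11) = 760.980 ms

761 ms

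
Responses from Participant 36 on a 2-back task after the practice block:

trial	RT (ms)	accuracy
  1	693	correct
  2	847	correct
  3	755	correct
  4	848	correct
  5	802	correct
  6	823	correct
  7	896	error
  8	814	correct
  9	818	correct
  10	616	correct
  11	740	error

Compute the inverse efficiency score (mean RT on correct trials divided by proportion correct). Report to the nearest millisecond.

953 ms

Correct trials (n=9): 693, 847, 755, 848, 802, 823, 814, 818, 616
Mean correct RT = 7016/9 = 779.5556 ms
Proportion correct = 9/11
IES = 779.5556 / (9/11) = 952.790 ms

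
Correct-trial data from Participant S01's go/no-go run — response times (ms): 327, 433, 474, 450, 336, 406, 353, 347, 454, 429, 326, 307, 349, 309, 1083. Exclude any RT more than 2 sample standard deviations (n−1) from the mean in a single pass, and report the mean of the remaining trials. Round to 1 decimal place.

378.6 ms

n = 15, ΣRT = 6383, M = 425.533
Σ(x−M)² = 509017.73; s = √(509017.73/14) = 190.679
Cutoffs: 425.533 ± 2·190.679 → [44.2, 806.9]
Outside: 1083 → excluded.
Retained (n=14): Σ = 5300, mean = 5300/14 = 378.571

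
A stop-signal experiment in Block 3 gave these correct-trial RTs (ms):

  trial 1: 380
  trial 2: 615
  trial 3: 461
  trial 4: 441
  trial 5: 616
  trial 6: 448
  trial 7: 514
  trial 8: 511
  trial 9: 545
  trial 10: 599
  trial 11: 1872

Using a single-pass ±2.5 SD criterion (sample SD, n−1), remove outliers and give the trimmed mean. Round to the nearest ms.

n = 11, ΣRT = 7002, M = 636.545
Σ(x−M)² = 1738222.73; s = √(1738222.73/10) = 416.920
Cutoffs: 636.545 ± 2.5·416.920 → [-405.8, 1678.8]
Outside: 1872 → excluded.
Retained (n=10): Σ = 5130, mean = 5130/10 = 513.000

513 ms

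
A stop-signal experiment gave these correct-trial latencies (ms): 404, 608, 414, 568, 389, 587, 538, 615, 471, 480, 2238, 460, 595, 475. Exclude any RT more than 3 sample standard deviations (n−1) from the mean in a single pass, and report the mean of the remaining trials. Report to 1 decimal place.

508.0 ms

n = 14, ΣRT = 8842, M = 631.571
Σ(x−M)² = 2858239.43; s = √(2858239.43/13) = 468.897
Cutoffs: 631.571 ± 3·468.897 → [-775.1, 2038.3]
Outside: 2238 → excluded.
Retained (n=13): Σ = 6604, mean = 6604/13 = 508.000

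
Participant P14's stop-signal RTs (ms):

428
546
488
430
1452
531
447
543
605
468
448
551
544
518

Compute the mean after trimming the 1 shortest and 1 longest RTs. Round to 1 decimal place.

Sorted: 428, 430, 447, 448, 468, 488, 518, 531, 543, 544, 546, 551, 605, 1452
Drop lowest 1 (428) and highest 1 (1452)
Remaining (n=12): Σ = 6119, mean = 6119/12 = 509.917

509.9 ms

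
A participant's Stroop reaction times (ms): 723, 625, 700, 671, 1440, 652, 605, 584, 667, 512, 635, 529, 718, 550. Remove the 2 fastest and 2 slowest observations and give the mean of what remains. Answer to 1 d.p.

640.7 ms

Sorted: 512, 529, 550, 584, 605, 625, 635, 652, 667, 671, 700, 718, 723, 1440
Drop lowest 2 (512, 529) and highest 2 (723, 1440)
Remaining (n=10): Σ = 6407, mean = 6407/10 = 640.700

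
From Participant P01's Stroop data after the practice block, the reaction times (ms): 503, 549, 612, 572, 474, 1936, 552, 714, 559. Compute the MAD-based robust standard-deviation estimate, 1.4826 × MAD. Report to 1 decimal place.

Sorted: 474, 503, 549, 552, 559, 572, 612, 714, 1936 → median = 559
|x − 559| sorted: 0, 7, 10, 13, 53, 56, 85, 155, 1377 → MAD = 53
Robust SD ≈ 1.4826 × 53 = 78.578

78.6 ms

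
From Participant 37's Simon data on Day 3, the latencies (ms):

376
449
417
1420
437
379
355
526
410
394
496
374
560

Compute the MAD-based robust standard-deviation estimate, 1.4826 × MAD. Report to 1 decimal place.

Sorted: 355, 374, 376, 379, 394, 410, 417, 437, 449, 496, 526, 560, 1420 → median = 417
|x − 417| sorted: 0, 7, 20, 23, 32, 38, 41, 43, 62, 79, 109, 143, 1003 → MAD = 41
Robust SD ≈ 1.4826 × 41 = 60.787

60.8 ms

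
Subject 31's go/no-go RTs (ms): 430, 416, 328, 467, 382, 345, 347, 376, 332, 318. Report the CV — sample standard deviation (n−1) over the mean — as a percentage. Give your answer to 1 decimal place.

n = 10, Σ = 3741, M = 374.1000
Σ(x−M)² = 22202.900; s = √(22202.900/9) = 49.6688
CV = 49.6688 / 374.1000 = 0.13277 = 13.277%

13.3%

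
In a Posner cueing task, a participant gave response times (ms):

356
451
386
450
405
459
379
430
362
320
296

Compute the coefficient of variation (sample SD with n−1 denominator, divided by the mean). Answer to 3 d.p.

0.140

n = 11, Σ = 4294, M = 390.3636
Σ(x−M)² = 29718.545; s = √(29718.545/10) = 54.5147
CV = 54.5147 / 390.3636 = 0.13965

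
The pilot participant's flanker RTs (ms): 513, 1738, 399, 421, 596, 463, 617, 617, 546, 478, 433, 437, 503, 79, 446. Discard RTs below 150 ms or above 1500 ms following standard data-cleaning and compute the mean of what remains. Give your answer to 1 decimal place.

Excluded: 79, 1738
Retained (n=13): Σ = 6469
Mean = 6469/13 = 497.6154

497.6 ms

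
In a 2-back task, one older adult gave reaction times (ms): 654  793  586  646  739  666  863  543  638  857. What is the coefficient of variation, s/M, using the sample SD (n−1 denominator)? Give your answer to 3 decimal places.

n = 10, Σ = 6985, M = 698.5000
Σ(x−M)² = 109042.500; s = √(109042.500/9) = 110.0719
CV = 110.0719 / 698.5000 = 0.15758

0.158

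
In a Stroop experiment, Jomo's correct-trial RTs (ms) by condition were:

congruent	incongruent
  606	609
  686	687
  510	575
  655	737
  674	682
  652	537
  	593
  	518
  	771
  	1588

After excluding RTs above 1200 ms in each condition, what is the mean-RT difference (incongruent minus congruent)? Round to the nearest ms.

incongruent: exclude 1588
M(congruent) = 3783/6 = 630.500
M(incongruent) = 5709/9 = 634.333
Difference = 634.333 − 630.500 = 3.833 ms

4 ms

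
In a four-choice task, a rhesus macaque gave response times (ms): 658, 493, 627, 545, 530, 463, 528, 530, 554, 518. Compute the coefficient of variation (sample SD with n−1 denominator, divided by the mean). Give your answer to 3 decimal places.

n = 10, Σ = 5446, M = 544.6000
Σ(x−M)² = 30468.400; s = √(30468.400/9) = 58.1840
CV = 58.1840 / 544.6000 = 0.10684

0.107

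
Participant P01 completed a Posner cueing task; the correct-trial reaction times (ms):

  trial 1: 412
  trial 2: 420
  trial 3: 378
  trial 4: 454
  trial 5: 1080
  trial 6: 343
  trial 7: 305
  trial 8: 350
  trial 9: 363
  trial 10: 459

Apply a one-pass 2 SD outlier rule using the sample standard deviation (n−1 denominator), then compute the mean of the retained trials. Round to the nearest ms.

387 ms

n = 10, ΣRT = 4564, M = 456.400
Σ(x−M)² = 454158.40; s = √(454158.40/9) = 224.638
Cutoffs: 456.400 ± 2·224.638 → [7.1, 905.7]
Outside: 1080 → excluded.
Retained (n=9): Σ = 3484, mean = 3484/9 = 387.111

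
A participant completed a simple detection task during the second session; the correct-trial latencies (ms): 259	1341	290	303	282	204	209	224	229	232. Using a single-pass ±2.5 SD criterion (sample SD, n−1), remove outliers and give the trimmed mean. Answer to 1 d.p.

248.0 ms

n = 10, ΣRT = 3573, M = 357.300
Σ(x−M)² = 1085900.10; s = √(1085900.10/9) = 347.355
Cutoffs: 357.300 ± 2.5·347.355 → [-511.1, 1225.7]
Outside: 1341 → excluded.
Retained (n=9): Σ = 2232, mean = 2232/9 = 248.000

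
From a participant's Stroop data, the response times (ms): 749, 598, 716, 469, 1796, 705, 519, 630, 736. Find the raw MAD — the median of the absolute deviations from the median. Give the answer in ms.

Sorted: 469, 519, 598, 630, 705, 716, 736, 749, 1796 → median = 705
|x − 705|: 44, 107, 11, 236, 1091, 0, 186, 75, 31
Sorted deviations: 0, 11, 31, 44, 75, 107, 186, 236, 1091 → MAD = 75

75 ms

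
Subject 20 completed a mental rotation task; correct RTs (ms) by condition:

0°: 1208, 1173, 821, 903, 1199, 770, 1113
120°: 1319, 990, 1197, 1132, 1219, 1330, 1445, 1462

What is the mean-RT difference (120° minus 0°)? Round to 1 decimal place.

235.0 ms

M(0°) = 7187/7 = 1026.714
M(120°) = 10094/8 = 1261.750
Difference = 1261.750 − 1026.714 = 235.036 ms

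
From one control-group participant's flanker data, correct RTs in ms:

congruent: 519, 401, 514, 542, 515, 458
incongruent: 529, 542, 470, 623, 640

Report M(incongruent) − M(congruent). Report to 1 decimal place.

M(congruent) = 2949/6 = 491.500
M(incongruent) = 2804/5 = 560.800
Difference = 560.800 − 491.500 = 69.300 ms

69.3 ms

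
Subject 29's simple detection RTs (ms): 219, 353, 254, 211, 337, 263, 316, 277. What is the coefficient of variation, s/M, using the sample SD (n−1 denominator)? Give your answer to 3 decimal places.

0.188

n = 8, Σ = 2230, M = 278.7500
Σ(x−M)² = 19317.500; s = √(19317.500/7) = 52.5323
CV = 52.5323 / 278.7500 = 0.18846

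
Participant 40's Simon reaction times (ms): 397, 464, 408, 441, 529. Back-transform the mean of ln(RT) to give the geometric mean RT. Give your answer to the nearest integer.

ln(RT): 5.9839, 6.1399, 6.0113, 6.0890, 6.2710
Mean ln(RT) = 30.4951/5 = 6.09902
Geometric mean = exp(6.09902) = 445.42 ms

445 ms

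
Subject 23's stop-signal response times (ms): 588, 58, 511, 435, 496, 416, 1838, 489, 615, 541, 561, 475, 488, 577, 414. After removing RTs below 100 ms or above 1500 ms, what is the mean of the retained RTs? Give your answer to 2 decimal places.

508.15 ms

Excluded: 58, 1838
Retained (n=13): Σ = 6606
Mean = 6606/13 = 508.1538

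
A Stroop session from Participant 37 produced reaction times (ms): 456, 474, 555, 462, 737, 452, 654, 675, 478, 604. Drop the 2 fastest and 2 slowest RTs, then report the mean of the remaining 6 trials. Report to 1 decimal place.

Sorted: 452, 456, 462, 474, 478, 555, 604, 654, 675, 737
Drop lowest 2 (452, 456) and highest 2 (675, 737)
Remaining (n=6): Σ = 3227, mean = 3227/6 = 537.833

537.8 ms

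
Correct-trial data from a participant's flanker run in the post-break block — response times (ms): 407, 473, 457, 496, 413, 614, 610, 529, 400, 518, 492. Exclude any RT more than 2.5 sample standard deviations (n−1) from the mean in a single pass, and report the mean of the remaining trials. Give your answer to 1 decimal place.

n = 11, ΣRT = 5409, M = 491.727
Σ(x−M)² = 54384.18; s = √(54384.18/10) = 73.746
Cutoffs: 491.727 ± 2.5·73.746 → [307.4, 676.1]
No RTs fall outside the cutoffs; all 11 retained. Mean = 5409/11 = 491.727

491.7 ms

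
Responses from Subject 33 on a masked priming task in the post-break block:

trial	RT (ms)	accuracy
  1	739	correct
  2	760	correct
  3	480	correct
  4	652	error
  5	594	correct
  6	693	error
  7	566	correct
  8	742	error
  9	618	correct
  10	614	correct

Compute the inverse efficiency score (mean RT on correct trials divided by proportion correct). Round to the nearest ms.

892 ms

Correct trials (n=7): 739, 760, 480, 594, 566, 618, 614
Mean correct RT = 4371/7 = 624.4286 ms
Proportion correct = 7/10
IES = 624.4286 / (7/10) = 892.041 ms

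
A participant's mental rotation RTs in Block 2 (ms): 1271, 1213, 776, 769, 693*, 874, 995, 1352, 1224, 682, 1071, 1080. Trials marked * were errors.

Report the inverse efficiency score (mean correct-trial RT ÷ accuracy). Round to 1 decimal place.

1121.4 ms

Correct trials (n=11): 1271, 1213, 776, 769, 874, 995, 1352, 1224, 682, 1071, 1080
Mean correct RT = 11307/11 = 1027.9091 ms
Proportion correct = 11/12
IES = 1027.9091 / (11/12) = 1121.355 ms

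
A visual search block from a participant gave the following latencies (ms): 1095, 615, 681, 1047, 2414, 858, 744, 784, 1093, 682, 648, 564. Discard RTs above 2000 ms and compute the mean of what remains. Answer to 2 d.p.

Excluded: 2414
Retained (n=11): Σ = 8811
Mean = 8811/11 = 801.0000

801.00 ms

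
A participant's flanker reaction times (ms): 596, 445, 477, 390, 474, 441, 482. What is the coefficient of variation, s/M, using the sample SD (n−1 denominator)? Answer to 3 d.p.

n = 7, Σ = 3305, M = 472.1429
Σ(x−M)² = 23918.857; s = √(23918.857/6) = 63.1385
CV = 63.1385 / 472.1429 = 0.13373

0.134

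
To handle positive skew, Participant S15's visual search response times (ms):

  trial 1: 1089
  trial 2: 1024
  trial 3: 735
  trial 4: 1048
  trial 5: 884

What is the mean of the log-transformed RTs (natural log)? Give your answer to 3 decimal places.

ln(RT): 6.9930, 6.9315, 6.5999, 6.9546, 6.7845
Σ ln(RT) = 34.2635
Mean = 34.2635/5 = 6.85269

6.853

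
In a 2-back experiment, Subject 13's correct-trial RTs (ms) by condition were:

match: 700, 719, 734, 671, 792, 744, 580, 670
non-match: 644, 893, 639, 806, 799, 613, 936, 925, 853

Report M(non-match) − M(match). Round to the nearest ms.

M(match) = 5610/8 = 701.250
M(non-match) = 7108/9 = 789.778
Difference = 789.778 − 701.250 = 88.528 ms

89 ms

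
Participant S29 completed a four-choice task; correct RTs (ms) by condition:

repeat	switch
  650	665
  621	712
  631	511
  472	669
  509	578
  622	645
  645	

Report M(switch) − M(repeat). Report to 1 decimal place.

37.1 ms

M(repeat) = 4150/7 = 592.857
M(switch) = 3780/6 = 630.000
Difference = 630.000 − 592.857 = 37.143 ms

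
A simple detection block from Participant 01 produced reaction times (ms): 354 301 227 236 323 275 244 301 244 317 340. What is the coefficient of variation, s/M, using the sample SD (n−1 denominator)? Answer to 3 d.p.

n = 11, Σ = 3162, M = 287.4545
Σ(x−M)² = 19926.727; s = √(19926.727/10) = 44.6394
CV = 44.6394 / 287.4545 = 0.15529

0.155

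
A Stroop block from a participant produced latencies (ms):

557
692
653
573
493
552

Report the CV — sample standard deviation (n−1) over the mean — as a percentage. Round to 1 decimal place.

12.4%

n = 6, Σ = 3520, M = 586.6667
Σ(x−M)² = 26537.333; s = √(26537.333/5) = 72.8524
CV = 72.8524 / 586.6667 = 0.12418 = 12.418%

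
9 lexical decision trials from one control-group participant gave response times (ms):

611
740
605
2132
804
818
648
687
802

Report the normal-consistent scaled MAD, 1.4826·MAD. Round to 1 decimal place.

115.6 ms

Sorted: 605, 611, 648, 687, 740, 802, 804, 818, 2132 → median = 740
|x − 740| sorted: 0, 53, 62, 64, 78, 92, 129, 135, 1392 → MAD = 78
Robust SD ≈ 1.4826 × 78 = 115.643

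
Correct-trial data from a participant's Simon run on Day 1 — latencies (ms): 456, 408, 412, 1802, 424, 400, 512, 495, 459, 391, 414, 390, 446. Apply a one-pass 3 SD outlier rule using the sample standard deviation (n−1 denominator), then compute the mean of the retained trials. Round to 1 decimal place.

433.9 ms

n = 13, ΣRT = 7009, M = 539.154
Σ(x−M)² = 1745337.69; s = √(1745337.69/12) = 381.372
Cutoffs: 539.154 ± 3·381.372 → [-605.0, 1683.3]
Outside: 1802 → excluded.
Retained (n=12): Σ = 5207, mean = 5207/12 = 433.917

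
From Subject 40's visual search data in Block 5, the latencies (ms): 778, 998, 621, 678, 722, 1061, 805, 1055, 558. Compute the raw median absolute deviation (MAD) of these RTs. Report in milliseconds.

Sorted: 558, 621, 678, 722, 778, 805, 998, 1055, 1061 → median = 778
|x − 778|: 0, 220, 157, 100, 56, 283, 27, 277, 220
Sorted deviations: 0, 27, 56, 100, 157, 220, 220, 277, 283 → MAD = 157

157 ms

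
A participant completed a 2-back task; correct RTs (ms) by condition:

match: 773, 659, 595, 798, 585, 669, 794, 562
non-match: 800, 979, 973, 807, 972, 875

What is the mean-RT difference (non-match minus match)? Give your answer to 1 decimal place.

M(match) = 5435/8 = 679.375
M(non-match) = 5406/6 = 901.000
Difference = 901.000 − 679.375 = 221.625 ms

221.6 ms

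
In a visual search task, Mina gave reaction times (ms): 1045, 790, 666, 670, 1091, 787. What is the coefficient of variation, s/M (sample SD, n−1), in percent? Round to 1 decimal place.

21.9%

n = 6, Σ = 5049, M = 841.5000
Σ(x−M)² = 169497.500; s = √(169497.500/5) = 184.1182
CV = 184.1182 / 841.5000 = 0.21880 = 21.880%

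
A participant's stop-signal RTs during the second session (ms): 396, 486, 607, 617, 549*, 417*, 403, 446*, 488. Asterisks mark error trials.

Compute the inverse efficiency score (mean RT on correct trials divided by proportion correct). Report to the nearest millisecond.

749 ms

Correct trials (n=6): 396, 486, 607, 617, 403, 488
Mean correct RT = 2997/6 = 499.5000 ms
Proportion correct = 6/9
IES = 499.5000 / (6/9) = 749.250 ms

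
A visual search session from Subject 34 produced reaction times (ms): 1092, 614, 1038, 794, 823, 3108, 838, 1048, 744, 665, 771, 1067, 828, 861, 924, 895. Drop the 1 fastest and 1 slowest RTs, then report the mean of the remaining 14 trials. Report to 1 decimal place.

884.9 ms

Sorted: 614, 665, 744, 771, 794, 823, 828, 838, 861, 895, 924, 1038, 1048, 1067, 1092, 3108
Drop lowest 1 (614) and highest 1 (3108)
Remaining (n=14): Σ = 12388, mean = 12388/14 = 884.857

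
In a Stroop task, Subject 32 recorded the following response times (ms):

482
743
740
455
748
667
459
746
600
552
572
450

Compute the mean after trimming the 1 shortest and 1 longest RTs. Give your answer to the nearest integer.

602 ms

Sorted: 450, 455, 459, 482, 552, 572, 600, 667, 740, 743, 746, 748
Drop lowest 1 (450) and highest 1 (748)
Remaining (n=10): Σ = 6016, mean = 6016/10 = 601.600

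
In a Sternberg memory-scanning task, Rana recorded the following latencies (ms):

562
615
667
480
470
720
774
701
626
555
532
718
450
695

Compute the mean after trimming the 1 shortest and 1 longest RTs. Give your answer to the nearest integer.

612 ms

Sorted: 450, 470, 480, 532, 555, 562, 615, 626, 667, 695, 701, 718, 720, 774
Drop lowest 1 (450) and highest 1 (774)
Remaining (n=12): Σ = 7341, mean = 7341/12 = 611.750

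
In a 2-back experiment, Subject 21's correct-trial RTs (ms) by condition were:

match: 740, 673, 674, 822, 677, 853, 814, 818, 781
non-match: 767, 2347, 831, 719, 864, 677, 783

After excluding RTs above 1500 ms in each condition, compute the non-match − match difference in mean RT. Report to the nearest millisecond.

12 ms

non-match: exclude 2347
M(match) = 6852/9 = 761.333
M(non-match) = 4641/6 = 773.500
Difference = 773.500 − 761.333 = 12.167 ms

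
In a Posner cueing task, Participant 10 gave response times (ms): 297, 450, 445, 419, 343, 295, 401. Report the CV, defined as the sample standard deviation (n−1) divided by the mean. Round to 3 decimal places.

0.176

n = 7, Σ = 2650, M = 378.5714
Σ(x−M)² = 26555.714; s = √(26555.714/6) = 66.5278
CV = 66.5278 / 378.5714 = 0.17573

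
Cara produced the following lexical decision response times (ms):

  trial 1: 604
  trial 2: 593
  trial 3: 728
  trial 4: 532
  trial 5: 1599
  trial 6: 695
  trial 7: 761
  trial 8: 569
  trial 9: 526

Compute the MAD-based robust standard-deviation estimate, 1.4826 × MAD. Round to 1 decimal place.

Sorted: 526, 532, 569, 593, 604, 695, 728, 761, 1599 → median = 604
|x − 604| sorted: 0, 11, 35, 72, 78, 91, 124, 157, 995 → MAD = 78
Robust SD ≈ 1.4826 × 78 = 115.643

115.6 ms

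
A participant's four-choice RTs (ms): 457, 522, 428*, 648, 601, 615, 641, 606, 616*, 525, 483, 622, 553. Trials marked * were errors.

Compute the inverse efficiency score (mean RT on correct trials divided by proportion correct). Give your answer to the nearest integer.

674 ms

Correct trials (n=11): 457, 522, 648, 601, 615, 641, 606, 525, 483, 622, 553
Mean correct RT = 6273/11 = 570.2727 ms
Proportion correct = 11/13
IES = 570.2727 / (11/13) = 673.959 ms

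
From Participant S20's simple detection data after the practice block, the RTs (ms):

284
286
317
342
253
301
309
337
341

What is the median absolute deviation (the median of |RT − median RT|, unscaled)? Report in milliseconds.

Sorted: 253, 284, 286, 301, 309, 317, 337, 341, 342 → median = 309
|x − 309|: 25, 23, 8, 33, 56, 8, 0, 28, 32
Sorted deviations: 0, 8, 8, 23, 25, 28, 32, 33, 56 → MAD = 25

25 ms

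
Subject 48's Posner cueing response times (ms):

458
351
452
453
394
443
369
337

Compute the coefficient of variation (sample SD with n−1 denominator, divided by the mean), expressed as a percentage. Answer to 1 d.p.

12.3%

n = 8, Σ = 3257, M = 407.1250
Σ(x−M)² = 17686.875; s = √(17686.875/7) = 50.2663
CV = 50.2663 / 407.1250 = 0.12347 = 12.347%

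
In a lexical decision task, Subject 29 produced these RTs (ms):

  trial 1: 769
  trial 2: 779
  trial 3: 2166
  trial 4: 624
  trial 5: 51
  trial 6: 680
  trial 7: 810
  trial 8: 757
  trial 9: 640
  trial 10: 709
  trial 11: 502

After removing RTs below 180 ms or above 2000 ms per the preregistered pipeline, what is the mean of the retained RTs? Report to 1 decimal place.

696.7 ms

Excluded: 51, 2166
Retained (n=9): Σ = 6270
Mean = 6270/9 = 696.6667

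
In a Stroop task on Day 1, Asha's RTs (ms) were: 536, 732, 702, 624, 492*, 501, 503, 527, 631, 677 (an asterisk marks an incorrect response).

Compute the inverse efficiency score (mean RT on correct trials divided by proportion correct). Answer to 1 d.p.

Correct trials (n=9): 536, 732, 702, 624, 501, 503, 527, 631, 677
Mean correct RT = 5433/9 = 603.6667 ms
Proportion correct = 9/10
IES = 603.6667 / (9/10) = 670.741 ms

670.7 ms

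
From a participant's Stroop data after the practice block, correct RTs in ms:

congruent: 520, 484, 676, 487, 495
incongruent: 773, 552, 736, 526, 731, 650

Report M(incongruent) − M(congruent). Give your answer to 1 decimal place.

M(congruent) = 2662/5 = 532.400
M(incongruent) = 3968/6 = 661.333
Difference = 661.333 − 532.400 = 128.933 ms

128.9 ms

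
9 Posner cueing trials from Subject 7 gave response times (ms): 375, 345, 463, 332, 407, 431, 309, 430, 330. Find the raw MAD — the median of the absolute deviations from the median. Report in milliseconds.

Sorted: 309, 330, 332, 345, 375, 407, 430, 431, 463 → median = 375
|x − 375|: 0, 30, 88, 43, 32, 56, 66, 55, 45
Sorted deviations: 0, 30, 32, 43, 45, 55, 56, 66, 88 → MAD = 45

45 ms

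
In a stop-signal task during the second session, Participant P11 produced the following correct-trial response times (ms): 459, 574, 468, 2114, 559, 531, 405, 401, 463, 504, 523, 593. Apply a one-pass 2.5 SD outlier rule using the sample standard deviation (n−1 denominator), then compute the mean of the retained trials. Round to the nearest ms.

498 ms

n = 12, ΣRT = 7594, M = 632.833
Σ(x−M)² = 2435271.67; s = √(2435271.67/11) = 470.519
Cutoffs: 632.833 ± 2.5·470.519 → [-543.5, 1809.1]
Outside: 2114 → excluded.
Retained (n=11): Σ = 5480, mean = 5480/11 = 498.182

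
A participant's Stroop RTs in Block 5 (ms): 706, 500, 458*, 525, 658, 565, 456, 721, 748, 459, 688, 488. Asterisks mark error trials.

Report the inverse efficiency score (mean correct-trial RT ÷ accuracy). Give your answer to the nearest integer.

646 ms

Correct trials (n=11): 706, 500, 525, 658, 565, 456, 721, 748, 459, 688, 488
Mean correct RT = 6514/11 = 592.1818 ms
Proportion correct = 11/12
IES = 592.1818 / (11/12) = 646.017 ms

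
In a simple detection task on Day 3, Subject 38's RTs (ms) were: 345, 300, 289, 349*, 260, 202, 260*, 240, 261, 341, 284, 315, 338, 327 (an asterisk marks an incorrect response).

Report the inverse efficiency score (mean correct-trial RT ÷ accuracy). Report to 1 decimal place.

340.5 ms

Correct trials (n=12): 345, 300, 289, 260, 202, 240, 261, 341, 284, 315, 338, 327
Mean correct RT = 3502/12 = 291.8333 ms
Proportion correct = 12/14
IES = 291.8333 / (12/14) = 340.472 ms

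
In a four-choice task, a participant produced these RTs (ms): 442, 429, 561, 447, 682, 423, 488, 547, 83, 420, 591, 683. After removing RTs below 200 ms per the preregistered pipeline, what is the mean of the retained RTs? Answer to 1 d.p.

519.4 ms

Excluded: 83
Retained (n=11): Σ = 5713
Mean = 5713/11 = 519.3636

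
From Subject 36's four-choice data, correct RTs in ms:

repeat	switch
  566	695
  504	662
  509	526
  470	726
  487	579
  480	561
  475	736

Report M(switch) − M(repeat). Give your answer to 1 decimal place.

142.0 ms

M(repeat) = 3491/7 = 498.714
M(switch) = 4485/7 = 640.714
Difference = 640.714 − 498.714 = 142.000 ms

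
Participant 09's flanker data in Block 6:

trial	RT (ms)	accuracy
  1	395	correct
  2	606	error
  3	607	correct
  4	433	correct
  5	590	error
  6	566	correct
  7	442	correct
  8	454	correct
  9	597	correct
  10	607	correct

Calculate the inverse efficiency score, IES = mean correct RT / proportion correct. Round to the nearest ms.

641 ms

Correct trials (n=8): 395, 607, 433, 566, 442, 454, 597, 607
Mean correct RT = 4101/8 = 512.6250 ms
Proportion correct = 8/10
IES = 512.6250 / (8/10) = 640.781 ms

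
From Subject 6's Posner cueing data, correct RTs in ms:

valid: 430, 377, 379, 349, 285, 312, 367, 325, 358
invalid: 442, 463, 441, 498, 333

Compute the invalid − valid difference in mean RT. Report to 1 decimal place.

81.8 ms

M(valid) = 3182/9 = 353.556
M(invalid) = 2177/5 = 435.400
Difference = 435.400 − 353.556 = 81.844 ms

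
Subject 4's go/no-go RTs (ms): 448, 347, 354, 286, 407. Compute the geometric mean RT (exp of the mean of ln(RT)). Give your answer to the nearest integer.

ln(RT): 6.1048, 5.8493, 5.8693, 5.6560, 6.0088
Mean ln(RT) = 29.4882/5 = 5.89764
Geometric mean = exp(5.89764) = 364.18 ms

364 ms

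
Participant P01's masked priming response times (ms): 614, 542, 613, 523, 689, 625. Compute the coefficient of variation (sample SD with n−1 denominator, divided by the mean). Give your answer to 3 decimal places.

0.100

n = 6, Σ = 3606, M = 601.0000
Σ(x−M)² = 18198.000; s = √(18198.000/5) = 60.3291
CV = 60.3291 / 601.0000 = 0.10038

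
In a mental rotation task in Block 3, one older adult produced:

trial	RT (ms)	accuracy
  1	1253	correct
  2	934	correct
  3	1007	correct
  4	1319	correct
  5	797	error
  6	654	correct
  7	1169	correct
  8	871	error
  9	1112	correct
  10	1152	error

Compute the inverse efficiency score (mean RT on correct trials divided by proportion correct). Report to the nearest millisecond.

Correct trials (n=7): 1253, 934, 1007, 1319, 654, 1169, 1112
Mean correct RT = 7448/7 = 1064.0000 ms
Proportion correct = 7/10
IES = 1064.0000 / (7/10) = 1520.000 ms

1520 ms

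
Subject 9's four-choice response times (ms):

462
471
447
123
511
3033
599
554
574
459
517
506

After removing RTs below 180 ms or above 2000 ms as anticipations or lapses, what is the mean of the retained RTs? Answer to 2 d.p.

510.00 ms

Excluded: 123, 3033
Retained (n=10): Σ = 5100
Mean = 5100/10 = 510.0000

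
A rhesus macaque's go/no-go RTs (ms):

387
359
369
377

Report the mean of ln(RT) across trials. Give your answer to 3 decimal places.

5.921

ln(RT): 5.9584, 5.8833, 5.9108, 5.9322
Σ ln(RT) = 23.6848
Mean = 23.6848/4 = 5.92120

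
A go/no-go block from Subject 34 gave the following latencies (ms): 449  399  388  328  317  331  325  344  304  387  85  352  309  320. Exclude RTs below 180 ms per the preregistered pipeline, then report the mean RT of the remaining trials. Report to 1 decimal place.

350.2 ms

Excluded: 85
Retained (n=13): Σ = 4553
Mean = 4553/13 = 350.2308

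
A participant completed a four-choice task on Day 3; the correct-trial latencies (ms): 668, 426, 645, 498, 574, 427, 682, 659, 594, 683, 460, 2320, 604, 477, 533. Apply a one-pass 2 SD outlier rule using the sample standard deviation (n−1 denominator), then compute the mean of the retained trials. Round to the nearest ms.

566 ms

n = 15, ΣRT = 10250, M = 683.333
Σ(x−M)² = 2988531.33; s = √(2988531.33/14) = 462.024
Cutoffs: 683.333 ± 2·462.024 → [-240.7, 1607.4]
Outside: 2320 → excluded.
Retained (n=14): Σ = 7930, mean = 7930/14 = 566.429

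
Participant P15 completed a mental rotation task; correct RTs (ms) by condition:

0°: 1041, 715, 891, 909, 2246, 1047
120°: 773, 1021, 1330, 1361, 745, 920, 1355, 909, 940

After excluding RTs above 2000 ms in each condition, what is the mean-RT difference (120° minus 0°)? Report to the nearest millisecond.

0°: exclude 2246
M(0°) = 4603/5 = 920.600
M(120°) = 9354/9 = 1039.333
Difference = 1039.333 − 920.600 = 118.733 ms

119 ms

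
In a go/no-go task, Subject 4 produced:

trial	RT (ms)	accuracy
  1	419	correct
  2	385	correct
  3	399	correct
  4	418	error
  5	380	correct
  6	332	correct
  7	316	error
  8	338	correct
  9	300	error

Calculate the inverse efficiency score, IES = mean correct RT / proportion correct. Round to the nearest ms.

Correct trials (n=6): 419, 385, 399, 380, 332, 338
Mean correct RT = 2253/6 = 375.5000 ms
Proportion correct = 6/9
IES = 375.5000 / (6/9) = 563.250 ms

563 ms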